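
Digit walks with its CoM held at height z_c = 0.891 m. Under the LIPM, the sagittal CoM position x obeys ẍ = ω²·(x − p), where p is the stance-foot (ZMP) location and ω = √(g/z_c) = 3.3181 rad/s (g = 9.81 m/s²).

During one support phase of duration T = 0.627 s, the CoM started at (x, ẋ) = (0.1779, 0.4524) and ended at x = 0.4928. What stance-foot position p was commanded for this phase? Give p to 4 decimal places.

ωT = 3.3181·0.627 = 2.080449; cosh(ωT) = 4.066468, sinh(ωT) = 3.941594
x(T) = p + (x₀−p)·cosh(ωT) + (ẋ₀/ω)·sinh(ωT) ⇒ p·(1 − cosh) = x(T) − x₀·cosh − (ẋ₀/ω)·sinh
numerator   = 0.4928 − (0.1779)·4.066468 − (0.4524/3.3181)·3.941594 = -0.768034
denominator = 1 − 4.066468 = -3.066468
p = -0.768034 / -3.066468 = 0.2505

p = 0.2505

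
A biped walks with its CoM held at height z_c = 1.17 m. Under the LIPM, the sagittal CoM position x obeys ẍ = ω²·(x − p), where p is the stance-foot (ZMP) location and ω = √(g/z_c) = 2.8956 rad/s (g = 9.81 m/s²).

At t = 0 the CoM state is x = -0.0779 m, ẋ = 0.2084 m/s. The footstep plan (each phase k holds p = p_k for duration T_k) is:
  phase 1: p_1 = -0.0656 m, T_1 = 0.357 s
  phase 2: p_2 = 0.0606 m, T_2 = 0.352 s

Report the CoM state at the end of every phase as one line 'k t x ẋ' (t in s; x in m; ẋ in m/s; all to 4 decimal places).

phase 1: p=-0.0656, T=0.357, ωT=1.033729, cosh=1.583605, sinh=1.227926; start (x,ẋ)=(-0.077900, 0.208400) → end (x,ẋ)=(0.003297, 0.286290)
phase 2: p=0.0606, T=0.352, ωT=1.019251, cosh=1.565992, sinh=1.205127; start (x,ẋ)=(0.003297, 0.286290) → end (x,ẋ)=(0.090016, 0.248365)

1 0.3570 0.0033 0.2863
2 0.7090 0.0900 0.2484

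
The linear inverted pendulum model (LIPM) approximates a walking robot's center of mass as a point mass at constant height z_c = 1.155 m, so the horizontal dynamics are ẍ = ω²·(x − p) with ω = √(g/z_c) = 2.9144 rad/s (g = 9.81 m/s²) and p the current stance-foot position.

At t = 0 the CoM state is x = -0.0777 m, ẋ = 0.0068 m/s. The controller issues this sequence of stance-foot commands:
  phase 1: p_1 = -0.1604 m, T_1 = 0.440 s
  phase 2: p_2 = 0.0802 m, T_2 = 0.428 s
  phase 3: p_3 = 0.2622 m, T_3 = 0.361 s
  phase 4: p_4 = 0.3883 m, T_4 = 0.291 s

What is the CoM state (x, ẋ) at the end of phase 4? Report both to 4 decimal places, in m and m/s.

x = 0.3549, ẋ = 0.1666

phase 1: p=-0.1604, T=0.440, ωT=1.282336, cosh=1.941220, sinh=1.663831; start (x,ẋ)=(-0.077700, 0.006800) → end (x,ẋ)=(0.004021, 0.414218)
phase 2: p=0.0802, T=0.428, ωT=1.247363, cosh=1.884206, sinh=1.596945; start (x,ẋ)=(0.004021, 0.414218) → end (x,ẋ)=(0.163634, 0.425926)
phase 3: p=0.2622, T=0.361, ωT=1.052098, cosh=1.606429, sinh=1.257225; start (x,ẋ)=(0.163634, 0.425926) → end (x,ẋ)=(0.287598, 0.323068)
phase 4: p=0.3883, T=0.291, ωT=0.848090, cosh=1.381708, sinh=0.953476; start (x,ẋ)=(0.287598, 0.323068) → end (x,ẋ)=(0.354854, 0.166554)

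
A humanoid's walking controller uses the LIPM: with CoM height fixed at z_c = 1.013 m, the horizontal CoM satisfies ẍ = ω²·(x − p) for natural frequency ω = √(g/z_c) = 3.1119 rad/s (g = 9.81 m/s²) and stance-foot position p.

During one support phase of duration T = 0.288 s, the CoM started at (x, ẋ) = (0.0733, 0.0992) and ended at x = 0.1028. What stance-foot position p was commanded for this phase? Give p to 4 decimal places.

p = 0.0804

ωT = 3.1119·0.288 = 0.896227; cosh(ωT) = 1.429224, sinh(ωT) = 1.021117
x(T) = p + (x₀−p)·cosh(ωT) + (ẋ₀/ω)·sinh(ωT) ⇒ p·(1 − cosh) = x(T) − x₀·cosh − (ẋ₀/ω)·sinh
numerator   = 0.1028 − (0.0733)·1.429224 − (0.0992/3.1119)·1.021117 = -0.034513
denominator = 1 − 1.429224 = -0.429224
p = -0.034513 / -0.429224 = 0.0804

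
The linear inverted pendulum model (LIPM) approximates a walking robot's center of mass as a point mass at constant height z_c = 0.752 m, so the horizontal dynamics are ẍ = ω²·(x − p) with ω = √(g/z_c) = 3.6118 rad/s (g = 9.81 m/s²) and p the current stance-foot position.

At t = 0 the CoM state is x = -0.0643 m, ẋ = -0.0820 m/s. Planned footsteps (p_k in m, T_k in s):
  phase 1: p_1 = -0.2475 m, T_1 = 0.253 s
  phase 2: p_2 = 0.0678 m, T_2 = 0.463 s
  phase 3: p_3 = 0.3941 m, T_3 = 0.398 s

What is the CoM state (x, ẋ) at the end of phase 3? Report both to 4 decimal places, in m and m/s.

phase 1: p=-0.2475, T=0.253, ωT=0.913785, cosh=1.447374, sinh=1.046371; start (x,ẋ)=(-0.064300, -0.082000) → end (x,ẋ)=(-0.006097, 0.573680)
phase 2: p=0.0678, T=0.463, ωT=1.672263, cosh=2.756013, sinh=2.568192; start (x,ẋ)=(-0.006097, 0.573680) → end (x,ẋ)=(0.272057, 0.895613)
phase 3: p=0.3941, T=0.398, ωT=1.437496, cosh=2.223832, sinh=1.986310; start (x,ẋ)=(0.272057, 0.895613) → end (x,ẋ)=(0.615239, 1.116135)

x = 0.6152, ẋ = 1.1161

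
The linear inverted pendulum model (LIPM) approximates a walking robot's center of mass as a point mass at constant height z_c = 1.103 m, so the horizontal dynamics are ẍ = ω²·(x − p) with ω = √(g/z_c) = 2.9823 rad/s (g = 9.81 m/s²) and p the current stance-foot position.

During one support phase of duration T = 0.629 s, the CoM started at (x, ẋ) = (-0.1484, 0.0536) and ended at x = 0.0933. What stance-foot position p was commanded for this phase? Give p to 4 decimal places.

p = -0.2272

ωT = 2.9823·0.629 = 1.875867; cosh(ωT) = 3.339848, sinh(ωT) = 3.186626
x(T) = p + (x₀−p)·cosh(ωT) + (ẋ₀/ω)·sinh(ωT) ⇒ p·(1 − cosh) = x(T) − x₀·cosh − (ẋ₀/ω)·sinh
numerator   = 0.0933 − (-0.1484)·3.339848 − (0.0536/2.9823)·3.186626 = 0.531661
denominator = 1 − 3.339848 = -2.339848
p = 0.531661 / -2.339848 = -0.2272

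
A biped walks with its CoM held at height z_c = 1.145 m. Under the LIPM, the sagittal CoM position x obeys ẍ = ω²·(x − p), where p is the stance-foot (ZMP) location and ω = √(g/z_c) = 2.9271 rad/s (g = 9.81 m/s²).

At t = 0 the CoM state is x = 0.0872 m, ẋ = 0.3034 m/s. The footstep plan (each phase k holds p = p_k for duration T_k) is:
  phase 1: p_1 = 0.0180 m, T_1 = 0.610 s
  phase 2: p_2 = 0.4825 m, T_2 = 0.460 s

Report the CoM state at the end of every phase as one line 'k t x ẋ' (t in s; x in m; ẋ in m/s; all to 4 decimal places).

phase 1: p=0.0180, T=0.610, ωT=1.785531, cosh=3.065227, sinh=2.897519; start (x,ẋ)=(0.087200, 0.303400) → end (x,ẋ)=(0.530448, 1.516898)
phase 2: p=0.4825, T=0.460, ωT=1.346466, cosh=2.051988, sinh=1.791830; start (x,ẋ)=(0.530448, 1.516898) → end (x,ẋ)=(1.509459, 3.364134)

1 0.6100 0.5304 1.5169
2 1.0700 1.5095 3.3641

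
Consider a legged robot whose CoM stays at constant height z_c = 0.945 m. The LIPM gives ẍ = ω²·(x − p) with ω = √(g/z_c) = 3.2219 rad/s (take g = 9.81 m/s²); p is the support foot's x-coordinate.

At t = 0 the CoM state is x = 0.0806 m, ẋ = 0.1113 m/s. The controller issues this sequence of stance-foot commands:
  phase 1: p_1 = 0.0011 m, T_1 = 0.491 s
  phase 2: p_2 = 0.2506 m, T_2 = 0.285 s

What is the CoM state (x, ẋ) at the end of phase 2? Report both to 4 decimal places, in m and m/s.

x = 0.5850, ẋ = 1.3863

phase 1: p=0.0011, T=0.491, ωT=1.581953, cosh=2.535010, sinh=2.329437; start (x,ẋ)=(0.080600, 0.111300) → end (x,ẋ)=(0.283103, 0.878811)
phase 2: p=0.2506, T=0.285, ωT=0.918241, cosh=1.452051, sinh=1.052831; start (x,ẋ)=(0.283103, 0.878811) → end (x,ẋ)=(0.584968, 1.386333)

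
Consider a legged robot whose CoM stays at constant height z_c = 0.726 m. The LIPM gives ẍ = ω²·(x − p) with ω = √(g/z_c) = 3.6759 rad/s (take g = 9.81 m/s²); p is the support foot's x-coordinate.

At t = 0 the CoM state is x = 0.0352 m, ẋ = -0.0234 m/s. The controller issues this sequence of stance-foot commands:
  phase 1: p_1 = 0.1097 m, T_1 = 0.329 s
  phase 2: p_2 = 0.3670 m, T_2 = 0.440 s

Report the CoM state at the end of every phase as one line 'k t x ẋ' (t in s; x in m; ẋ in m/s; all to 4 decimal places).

phase 1: p=0.1097, T=0.329, ωT=1.209371, cosh=1.824881, sinh=1.526496; start (x,ẋ)=(0.035200, -0.023400) → end (x,ẋ)=(-0.035971, -0.460740)
phase 2: p=0.3670, T=0.440, ωT=1.617396, cosh=2.619182, sinh=2.420767; start (x,ẋ)=(-0.035971, -0.460740) → end (x,ẋ)=(-0.991875, -4.792598)

1 0.3290 -0.0360 -0.4607
2 0.7690 -0.9919 -4.7926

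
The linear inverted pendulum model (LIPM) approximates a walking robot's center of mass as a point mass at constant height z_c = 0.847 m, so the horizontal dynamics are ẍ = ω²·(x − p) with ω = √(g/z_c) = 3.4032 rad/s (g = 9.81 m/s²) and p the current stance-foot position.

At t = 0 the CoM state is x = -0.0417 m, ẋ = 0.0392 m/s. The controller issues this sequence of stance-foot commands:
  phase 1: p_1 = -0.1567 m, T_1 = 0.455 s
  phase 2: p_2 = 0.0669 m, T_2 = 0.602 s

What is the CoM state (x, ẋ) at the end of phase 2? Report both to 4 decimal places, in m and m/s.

phase 1: p=-0.1567, T=0.455, ωT=1.548456, cosh=2.458389, sinh=2.245813; start (x,ẋ)=(-0.041700, 0.039200) → end (x,ẋ)=(0.151883, 0.975308)
phase 2: p=0.0669, T=0.602, ωT=2.048726, cosh=3.943457, sinh=3.814558; start (x,ẋ)=(0.151883, 0.975308) → end (x,ẋ)=(1.495225, 4.949312)

x = 1.4952, ẋ = 4.9493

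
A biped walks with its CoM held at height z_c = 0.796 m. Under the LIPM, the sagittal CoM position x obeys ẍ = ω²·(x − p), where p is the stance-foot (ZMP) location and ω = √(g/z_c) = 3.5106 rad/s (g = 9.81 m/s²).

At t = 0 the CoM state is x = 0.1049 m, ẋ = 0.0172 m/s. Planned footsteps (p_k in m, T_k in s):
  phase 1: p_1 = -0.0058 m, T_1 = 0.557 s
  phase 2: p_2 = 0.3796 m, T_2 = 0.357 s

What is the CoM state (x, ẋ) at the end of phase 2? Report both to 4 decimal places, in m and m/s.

x = 1.0823, ẋ = 2.8381

phase 1: p=-0.0058, T=0.557, ωT=1.955404, cosh=3.604141, sinh=3.462634; start (x,ẋ)=(0.104900, 0.017200) → end (x,ẋ)=(0.410143, 1.407652)
phase 2: p=0.3796, T=0.357, ωT=1.253284, cosh=1.893695, sinh=1.608130; start (x,ẋ)=(0.410143, 1.407652) → end (x,ẋ)=(1.082255, 2.838096)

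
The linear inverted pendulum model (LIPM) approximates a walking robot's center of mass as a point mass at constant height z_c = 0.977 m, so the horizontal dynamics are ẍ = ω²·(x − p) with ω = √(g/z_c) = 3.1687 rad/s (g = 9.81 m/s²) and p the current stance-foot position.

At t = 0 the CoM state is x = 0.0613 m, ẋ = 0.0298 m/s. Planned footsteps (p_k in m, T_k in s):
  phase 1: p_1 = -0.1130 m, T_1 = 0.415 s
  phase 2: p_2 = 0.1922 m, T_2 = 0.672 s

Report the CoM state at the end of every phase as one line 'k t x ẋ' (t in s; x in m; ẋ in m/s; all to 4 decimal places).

1 0.4150 0.2513 1.0140
2 1.0870 1.7705 5.0996

phase 1: p=-0.1130, T=0.415, ωT=1.315010, cosh=1.996631, sinh=1.728159; start (x,ẋ)=(0.061300, 0.029800) → end (x,ẋ)=(0.251265, 1.013970)
phase 2: p=0.1922, T=0.672, ωT=2.129366, cosh=4.264225, sinh=4.145312; start (x,ẋ)=(0.251265, 1.013970) → end (x,ẋ)=(1.770548, 5.099630)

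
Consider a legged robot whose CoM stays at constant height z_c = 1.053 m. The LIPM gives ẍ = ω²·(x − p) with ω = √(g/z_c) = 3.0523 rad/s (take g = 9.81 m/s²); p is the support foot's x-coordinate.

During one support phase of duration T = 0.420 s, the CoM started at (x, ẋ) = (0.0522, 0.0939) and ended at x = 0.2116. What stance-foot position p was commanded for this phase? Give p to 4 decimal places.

p = -0.0629

ωT = 3.0523·0.420 = 1.281966; cosh(ωT) = 1.940604, sinh(ωT) = 1.663113
x(T) = p + (x₀−p)·cosh(ωT) + (ẋ₀/ω)·sinh(ωT) ⇒ p·(1 − cosh) = x(T) − x₀·cosh − (ẋ₀/ω)·sinh
numerator   = 0.2116 − (0.0522)·1.940604 − (0.0939/3.0523)·1.663113 = 0.059137
denominator = 1 − 1.940604 = -0.940604
p = 0.059137 / -0.940604 = -0.0629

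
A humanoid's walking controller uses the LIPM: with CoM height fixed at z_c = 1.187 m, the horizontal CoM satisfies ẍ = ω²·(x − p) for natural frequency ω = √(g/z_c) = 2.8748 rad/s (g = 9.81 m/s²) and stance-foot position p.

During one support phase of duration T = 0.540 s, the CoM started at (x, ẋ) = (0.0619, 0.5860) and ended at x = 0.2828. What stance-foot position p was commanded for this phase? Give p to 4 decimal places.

ωT = 2.8748·0.540 = 1.552392; cosh(ωT) = 2.467247, sinh(ωT) = 2.255506
x(T) = p + (x₀−p)·cosh(ωT) + (ẋ₀/ω)·sinh(ωT) ⇒ p·(1 − cosh) = x(T) − x₀·cosh − (ẋ₀/ω)·sinh
numerator   = 0.2828 − (0.0619)·2.467247 − (0.5860/2.8748)·2.255506 = -0.329686
denominator = 1 − 2.467247 = -1.467247
p = -0.329686 / -1.467247 = 0.2247

p = 0.2247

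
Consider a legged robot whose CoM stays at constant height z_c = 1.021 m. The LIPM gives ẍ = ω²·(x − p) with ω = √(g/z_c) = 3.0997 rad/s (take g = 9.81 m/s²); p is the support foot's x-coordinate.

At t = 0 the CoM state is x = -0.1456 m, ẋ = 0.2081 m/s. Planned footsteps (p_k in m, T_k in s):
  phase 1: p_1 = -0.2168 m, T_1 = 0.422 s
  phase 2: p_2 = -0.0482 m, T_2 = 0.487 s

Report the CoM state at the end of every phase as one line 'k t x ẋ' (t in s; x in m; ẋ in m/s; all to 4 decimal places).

1 0.4220 0.0396 0.7914
2 0.9090 0.7095 2.4635

phase 1: p=-0.2168, T=0.422, ωT=1.308073, cosh=1.984690, sinh=1.714350; start (x,ẋ)=(-0.145600, 0.208100) → end (x,ẋ)=(0.039604, 0.791369)
phase 2: p=-0.0482, T=0.487, ωT=1.509554, cosh=2.372860, sinh=2.151852; start (x,ẋ)=(0.039604, 0.791369) → end (x,ẋ)=(0.709524, 2.463467)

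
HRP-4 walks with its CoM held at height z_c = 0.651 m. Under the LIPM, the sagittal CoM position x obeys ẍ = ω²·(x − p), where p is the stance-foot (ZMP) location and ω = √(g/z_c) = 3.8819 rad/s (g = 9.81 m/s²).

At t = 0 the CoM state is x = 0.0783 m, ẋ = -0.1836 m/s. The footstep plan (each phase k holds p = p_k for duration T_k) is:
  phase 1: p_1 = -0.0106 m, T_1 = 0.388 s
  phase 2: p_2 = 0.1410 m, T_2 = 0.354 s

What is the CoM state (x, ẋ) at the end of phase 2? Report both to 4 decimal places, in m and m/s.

x = 0.1968, ẋ = 0.3358

phase 1: p=-0.0106, T=0.388, ωT=1.506177, cosh=2.365608, sinh=2.143851; start (x,ẋ)=(0.078300, -0.183600) → end (x,ẋ)=(0.098306, 0.305520)
phase 2: p=0.1410, T=0.354, ωT=1.374193, cosh=2.102464, sinh=1.849420; start (x,ẋ)=(0.098306, 0.305520) → end (x,ẋ)=(0.196793, 0.335832)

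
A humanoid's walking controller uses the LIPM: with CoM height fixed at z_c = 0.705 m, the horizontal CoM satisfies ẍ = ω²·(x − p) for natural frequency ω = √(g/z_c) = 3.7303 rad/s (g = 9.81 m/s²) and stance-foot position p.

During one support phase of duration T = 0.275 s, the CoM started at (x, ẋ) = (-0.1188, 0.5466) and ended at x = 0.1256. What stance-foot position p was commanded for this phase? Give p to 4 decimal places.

p = -0.2343

ωT = 3.7303·0.275 = 1.025833; cosh(ωT) = 1.573957, sinh(ωT) = 1.215459
x(T) = p + (x₀−p)·cosh(ωT) + (ẋ₀/ω)·sinh(ωT) ⇒ p·(1 − cosh) = x(T) − x₀·cosh − (ẋ₀/ω)·sinh
numerator   = 0.1256 − (-0.1188)·1.573957 − (0.5466/3.7303)·1.215459 = 0.134485
denominator = 1 − 1.573957 = -0.573957
p = 0.134485 / -0.573957 = -0.2343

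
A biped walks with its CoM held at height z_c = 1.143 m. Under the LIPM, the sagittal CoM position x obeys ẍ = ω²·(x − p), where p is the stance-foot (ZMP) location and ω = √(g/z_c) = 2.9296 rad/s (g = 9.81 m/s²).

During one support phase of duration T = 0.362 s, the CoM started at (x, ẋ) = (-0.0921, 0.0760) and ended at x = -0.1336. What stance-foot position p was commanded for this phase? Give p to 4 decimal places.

p = 0.0286

ωT = 2.9296·0.362 = 1.060515; cosh(ωT) = 1.617068, sinh(ωT) = 1.270791
x(T) = p + (x₀−p)·cosh(ωT) + (ẋ₀/ω)·sinh(ωT) ⇒ p·(1 − cosh) = x(T) − x₀·cosh − (ẋ₀/ω)·sinh
numerator   = -0.1336 − (-0.0921)·1.617068 − (0.0760/2.9296)·1.270791 = -0.017635
denominator = 1 − 1.617068 = -0.617068
p = -0.017635 / -0.617068 = 0.0286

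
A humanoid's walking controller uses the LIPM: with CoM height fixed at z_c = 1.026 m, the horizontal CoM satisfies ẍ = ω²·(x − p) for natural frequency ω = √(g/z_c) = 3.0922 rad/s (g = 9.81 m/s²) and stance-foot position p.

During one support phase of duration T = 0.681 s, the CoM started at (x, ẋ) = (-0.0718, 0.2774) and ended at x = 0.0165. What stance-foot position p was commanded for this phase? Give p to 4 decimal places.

p = 0.0149

ωT = 3.0922·0.681 = 2.105788; cosh(ωT) = 4.167662, sinh(ωT) = 4.045912
x(T) = p + (x₀−p)·cosh(ωT) + (ẋ₀/ω)·sinh(ωT) ⇒ p·(1 − cosh) = x(T) − x₀·cosh − (ẋ₀/ω)·sinh
numerator   = 0.0165 − (-0.0718)·4.167662 − (0.2774/3.0922)·4.045912 = -0.047219
denominator = 1 − 4.167662 = -3.167662
p = -0.047219 / -3.167662 = 0.0149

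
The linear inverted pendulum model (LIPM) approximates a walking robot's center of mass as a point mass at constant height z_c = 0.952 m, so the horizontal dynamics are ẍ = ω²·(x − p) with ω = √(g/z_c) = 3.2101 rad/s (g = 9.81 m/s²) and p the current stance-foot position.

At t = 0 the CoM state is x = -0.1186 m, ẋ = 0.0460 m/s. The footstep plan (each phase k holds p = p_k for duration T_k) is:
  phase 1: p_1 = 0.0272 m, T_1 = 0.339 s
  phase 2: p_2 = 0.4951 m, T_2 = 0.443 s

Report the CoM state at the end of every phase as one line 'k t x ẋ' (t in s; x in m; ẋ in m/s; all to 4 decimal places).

1 0.3390 -0.1949 -0.5399
2 0.7820 -1.3468 -5.5087

phase 1: p=0.0272, T=0.339, ωT=1.088224, cosh=1.652905, sinh=1.316091; start (x,ẋ)=(-0.118600, 0.046000) → end (x,ẋ)=(-0.194934, -0.539940)
phase 2: p=0.4951, T=0.443, ωT=1.422074, cosh=2.193462, sinh=1.952249; start (x,ẋ)=(-0.194934, -0.539940) → end (x,ẋ)=(-1.346833, -5.508723)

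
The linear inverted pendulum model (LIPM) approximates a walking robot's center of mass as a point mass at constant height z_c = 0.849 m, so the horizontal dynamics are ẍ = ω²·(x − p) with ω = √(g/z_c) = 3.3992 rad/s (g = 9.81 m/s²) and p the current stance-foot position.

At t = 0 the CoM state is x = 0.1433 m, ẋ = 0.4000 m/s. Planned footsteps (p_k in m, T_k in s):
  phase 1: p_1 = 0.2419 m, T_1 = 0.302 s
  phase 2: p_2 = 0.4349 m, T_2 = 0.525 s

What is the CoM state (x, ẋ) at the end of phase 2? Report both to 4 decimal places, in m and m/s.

x = -0.0041, ẋ = -1.3378

phase 1: p=0.2419, T=0.302, ωT=1.026558, cosh=1.574840, sinh=1.216602; start (x,ẋ)=(0.143300, 0.400000) → end (x,ẋ)=(0.229784, 0.222178)
phase 2: p=0.4349, T=0.525, ωT=1.784580, cosh=3.062473, sinh=2.894605; start (x,ẋ)=(0.229784, 0.222178) → end (x,ẋ)=(-0.004065, -1.337790)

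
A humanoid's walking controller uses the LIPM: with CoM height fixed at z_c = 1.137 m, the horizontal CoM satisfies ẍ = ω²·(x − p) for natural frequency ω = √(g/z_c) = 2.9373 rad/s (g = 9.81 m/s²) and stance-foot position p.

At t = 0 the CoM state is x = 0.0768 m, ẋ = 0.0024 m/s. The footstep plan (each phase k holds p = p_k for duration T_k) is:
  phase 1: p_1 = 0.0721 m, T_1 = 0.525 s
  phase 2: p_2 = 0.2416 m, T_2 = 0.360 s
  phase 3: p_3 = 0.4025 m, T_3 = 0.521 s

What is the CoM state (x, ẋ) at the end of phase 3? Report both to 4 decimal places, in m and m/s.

x = -0.9486, ẋ = -3.8290

phase 1: p=0.0721, T=0.525, ωT=1.542083, cosh=2.444125, sinh=2.230190; start (x,ẋ)=(0.076800, 0.002400) → end (x,ẋ)=(0.085410, 0.036654)
phase 2: p=0.2416, T=0.360, ωT=1.057428, cosh=1.613152, sinh=1.265804; start (x,ẋ)=(0.085410, 0.036654) → end (x,ẋ)=(0.005437, -0.521594)
phase 3: p=0.4025, T=0.521, ωT=1.530333, cosh=2.418090, sinh=2.201626; start (x,ẋ)=(0.005437, -0.521594) → end (x,ẋ)=(-0.948590, -3.829003)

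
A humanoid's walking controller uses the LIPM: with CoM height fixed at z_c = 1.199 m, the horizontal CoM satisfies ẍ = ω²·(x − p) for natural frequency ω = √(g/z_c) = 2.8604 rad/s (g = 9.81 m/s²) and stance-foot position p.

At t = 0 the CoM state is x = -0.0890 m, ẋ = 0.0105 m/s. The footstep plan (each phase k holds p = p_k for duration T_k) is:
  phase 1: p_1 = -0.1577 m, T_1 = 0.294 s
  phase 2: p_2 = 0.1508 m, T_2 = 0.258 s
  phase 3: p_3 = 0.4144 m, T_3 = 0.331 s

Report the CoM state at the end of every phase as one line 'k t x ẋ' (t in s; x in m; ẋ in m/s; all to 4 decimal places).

1 0.2940 -0.0598 0.1999
2 0.5520 -0.0634 -0.2292
3 0.8830 -0.3817 -1.8359

phase 1: p=-0.1577, T=0.294, ωT=0.840958, cosh=1.374942, sinh=0.943644; start (x,ẋ)=(-0.089000, 0.010500) → end (x,ẋ)=(-0.059778, 0.199872)
phase 2: p=0.1508, T=0.258, ωT=0.737983, cosh=1.284895, sinh=0.806818; start (x,ẋ)=(-0.059778, 0.199872) → end (x,ẋ)=(-0.063393, -0.229161)
phase 3: p=0.4144, T=0.331, ωT=0.946792, cosh=1.482706, sinh=1.094723; start (x,ẋ)=(-0.063393, -0.229161) → end (x,ẋ)=(-0.381731, -1.835914)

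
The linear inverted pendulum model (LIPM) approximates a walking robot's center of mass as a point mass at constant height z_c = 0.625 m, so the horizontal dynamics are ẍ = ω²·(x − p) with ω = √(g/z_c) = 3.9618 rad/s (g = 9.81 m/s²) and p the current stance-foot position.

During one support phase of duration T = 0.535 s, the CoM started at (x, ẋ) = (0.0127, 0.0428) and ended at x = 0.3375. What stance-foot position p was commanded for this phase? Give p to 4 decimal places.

p = -0.0743

ωT = 3.9618·0.535 = 2.119563; cosh(ωT) = 4.223791, sinh(ωT) = 4.103707
x(T) = p + (x₀−p)·cosh(ωT) + (ẋ₀/ω)·sinh(ωT) ⇒ p·(1 − cosh) = x(T) − x₀·cosh − (ẋ₀/ω)·sinh
numerator   = 0.3375 − (0.0127)·4.223791 − (0.0428/3.9618)·4.103707 = 0.239525
denominator = 1 − 4.223791 = -3.223791
p = 0.239525 / -3.223791 = -0.0743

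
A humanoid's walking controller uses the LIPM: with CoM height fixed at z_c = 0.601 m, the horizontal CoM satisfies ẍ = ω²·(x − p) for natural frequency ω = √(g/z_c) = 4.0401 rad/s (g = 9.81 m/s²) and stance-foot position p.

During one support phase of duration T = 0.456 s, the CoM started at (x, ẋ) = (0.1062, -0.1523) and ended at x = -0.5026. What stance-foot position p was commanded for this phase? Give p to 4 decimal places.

p = 0.3267

ωT = 4.0401·0.456 = 1.842286; cosh(ωT) = 3.234700, sinh(ωT) = 3.076246
x(T) = p + (x₀−p)·cosh(ωT) + (ẋ₀/ω)·sinh(ωT) ⇒ p·(1 − cosh) = x(T) − x₀·cosh − (ẋ₀/ω)·sinh
numerator   = -0.5026 − (0.1062)·3.234700 − (-0.1523/4.0401)·3.076246 = -0.730160
denominator = 1 − 3.234700 = -2.234700
p = -0.730160 / -2.234700 = 0.3267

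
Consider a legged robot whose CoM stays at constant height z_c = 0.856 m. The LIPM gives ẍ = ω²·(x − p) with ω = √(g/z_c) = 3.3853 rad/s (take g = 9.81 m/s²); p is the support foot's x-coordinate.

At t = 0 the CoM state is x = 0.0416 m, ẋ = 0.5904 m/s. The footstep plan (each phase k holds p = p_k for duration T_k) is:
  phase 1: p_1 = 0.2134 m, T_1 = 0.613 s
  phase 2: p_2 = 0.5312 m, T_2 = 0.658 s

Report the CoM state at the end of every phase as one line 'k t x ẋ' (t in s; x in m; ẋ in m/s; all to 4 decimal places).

phase 1: p=0.2134, T=0.613, ωT=2.075189, cosh=4.045792, sinh=3.920259; start (x,ẋ)=(0.041600, 0.590400) → end (x,ẋ)=(0.202030, 0.108634)
phase 2: p=0.5312, T=0.658, ωT=2.227527, cosh=4.692347, sinh=4.584553; start (x,ẋ)=(0.202030, 0.108634) → end (x,ẋ)=(-0.866260, -4.598991)

1 0.6130 0.2020 0.1086
2 1.2710 -0.8663 -4.5990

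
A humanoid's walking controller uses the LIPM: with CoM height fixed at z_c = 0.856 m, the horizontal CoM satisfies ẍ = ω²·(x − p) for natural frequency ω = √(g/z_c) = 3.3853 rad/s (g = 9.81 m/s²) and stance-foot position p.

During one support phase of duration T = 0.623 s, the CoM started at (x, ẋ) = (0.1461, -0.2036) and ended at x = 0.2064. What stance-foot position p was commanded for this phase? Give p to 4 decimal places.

ωT = 3.3853·0.623 = 2.109042; cosh(ωT) = 4.180848, sinh(ωT) = 4.059494
x(T) = p + (x₀−p)·cosh(ωT) + (ẋ₀/ω)·sinh(ωT) ⇒ p·(1 − cosh) = x(T) − x₀·cosh − (ẋ₀/ω)·sinh
numerator   = 0.2064 − (0.1461)·4.180848 − (-0.2036/3.3853)·4.059494 = -0.160274
denominator = 1 − 4.180848 = -3.180848
p = -0.160274 / -3.180848 = 0.0504

p = 0.0504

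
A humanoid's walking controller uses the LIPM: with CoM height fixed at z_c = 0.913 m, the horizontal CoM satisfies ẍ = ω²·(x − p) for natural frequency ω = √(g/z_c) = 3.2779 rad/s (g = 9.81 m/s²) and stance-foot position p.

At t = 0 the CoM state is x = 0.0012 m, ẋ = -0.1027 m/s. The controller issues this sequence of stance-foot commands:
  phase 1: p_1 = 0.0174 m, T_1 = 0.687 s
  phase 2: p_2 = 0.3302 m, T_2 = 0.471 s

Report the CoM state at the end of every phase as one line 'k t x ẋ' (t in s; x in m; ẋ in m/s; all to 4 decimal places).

1 0.6870 -0.2077 -0.7431
2 1.1580 -1.4933 -5.7595

phase 1: p=0.0174, T=0.687, ωT=2.251917, cosh=4.805571, sinh=4.700373; start (x,ẋ)=(0.001200, -0.102700) → end (x,ẋ)=(-0.207718, -0.743131)
phase 2: p=0.3302, T=0.471, ωT=1.543891, cosh=2.448162, sinh=2.234613; start (x,ẋ)=(-0.207718, -0.743131) → end (x,ẋ)=(-1.493318, -5.759467)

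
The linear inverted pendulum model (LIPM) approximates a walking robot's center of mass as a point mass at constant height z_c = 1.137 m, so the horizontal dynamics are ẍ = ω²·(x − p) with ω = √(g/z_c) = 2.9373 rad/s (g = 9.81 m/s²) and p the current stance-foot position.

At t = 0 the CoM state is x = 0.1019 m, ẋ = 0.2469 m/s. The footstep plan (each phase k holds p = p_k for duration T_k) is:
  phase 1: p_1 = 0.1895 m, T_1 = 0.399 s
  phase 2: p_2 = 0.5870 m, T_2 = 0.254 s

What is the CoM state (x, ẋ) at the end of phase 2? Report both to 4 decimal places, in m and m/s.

x = 0.0490, ẋ = -0.9526

phase 1: p=0.1895, T=0.399, ωT=1.171983, cosh=1.769070, sinh=1.459318; start (x,ẋ)=(0.101900, 0.246900) → end (x,ẋ)=(0.157195, 0.061290)
phase 2: p=0.5870, T=0.254, ωT=0.746074, cosh=1.291465, sinh=0.817240; start (x,ẋ)=(0.157195, 0.061290) → end (x,ẋ)=(0.048975, -0.952584)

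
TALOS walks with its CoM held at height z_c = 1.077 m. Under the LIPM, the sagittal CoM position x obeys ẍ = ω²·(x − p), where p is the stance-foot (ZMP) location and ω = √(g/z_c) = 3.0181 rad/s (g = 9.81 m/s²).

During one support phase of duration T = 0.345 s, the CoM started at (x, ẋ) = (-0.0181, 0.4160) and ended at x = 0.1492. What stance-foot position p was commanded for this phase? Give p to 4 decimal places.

p = -0.0120

ωT = 3.0181·0.345 = 1.041244; cosh(ωT) = 1.592878, sinh(ωT) = 1.239863
x(T) = p + (x₀−p)·cosh(ωT) + (ẋ₀/ω)·sinh(ωT) ⇒ p·(1 − cosh) = x(T) − x₀·cosh − (ẋ₀/ω)·sinh
numerator   = 0.1492 − (-0.0181)·1.592878 − (0.4160/3.0181)·1.239863 = 0.007135
denominator = 1 − 1.592878 = -0.592878
p = 0.007135 / -0.592878 = -0.0120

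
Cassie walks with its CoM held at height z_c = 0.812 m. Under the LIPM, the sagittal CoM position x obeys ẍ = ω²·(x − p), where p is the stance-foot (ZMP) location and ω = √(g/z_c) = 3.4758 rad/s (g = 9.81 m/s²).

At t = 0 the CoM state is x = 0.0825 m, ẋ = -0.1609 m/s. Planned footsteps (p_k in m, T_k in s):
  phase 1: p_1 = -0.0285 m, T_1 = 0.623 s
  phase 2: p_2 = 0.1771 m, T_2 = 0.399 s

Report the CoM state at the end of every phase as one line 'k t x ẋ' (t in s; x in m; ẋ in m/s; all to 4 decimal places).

1 0.6230 0.2626 0.9491
2 1.0220 0.8712 2.5753

phase 1: p=-0.0285, T=0.623, ωT=2.165423, cosh=4.416497, sinh=4.301796; start (x,ẋ)=(0.082500, -0.160900) → end (x,ẋ)=(0.262595, 0.949078)
phase 2: p=0.1771, T=0.399, ωT=1.386844, cosh=2.126031, sinh=1.876169; start (x,ẋ)=(0.262595, 0.949078) → end (x,ẋ)=(0.871158, 2.575295)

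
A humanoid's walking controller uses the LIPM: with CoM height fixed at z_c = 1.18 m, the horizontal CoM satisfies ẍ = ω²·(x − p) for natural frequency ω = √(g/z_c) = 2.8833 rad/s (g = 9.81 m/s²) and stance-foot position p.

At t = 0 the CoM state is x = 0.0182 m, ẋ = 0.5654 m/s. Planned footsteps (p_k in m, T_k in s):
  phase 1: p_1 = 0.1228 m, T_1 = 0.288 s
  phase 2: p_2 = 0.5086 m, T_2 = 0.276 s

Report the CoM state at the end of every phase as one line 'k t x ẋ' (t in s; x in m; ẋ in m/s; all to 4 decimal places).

phase 1: p=0.1228, T=0.288, ωT=0.830390, cosh=1.365047, sinh=0.929168; start (x,ẋ)=(0.018200, 0.565400) → end (x,ẋ)=(0.162221, 0.491567)
phase 2: p=0.5086, T=0.276, ωT=0.795791, cosh=1.333709, sinh=0.882484; start (x,ẋ)=(0.162221, 0.491567) → end (x,ẋ)=(0.197084, -0.225743)

1 0.2880 0.1622 0.4916
2 0.5640 0.1971 -0.2257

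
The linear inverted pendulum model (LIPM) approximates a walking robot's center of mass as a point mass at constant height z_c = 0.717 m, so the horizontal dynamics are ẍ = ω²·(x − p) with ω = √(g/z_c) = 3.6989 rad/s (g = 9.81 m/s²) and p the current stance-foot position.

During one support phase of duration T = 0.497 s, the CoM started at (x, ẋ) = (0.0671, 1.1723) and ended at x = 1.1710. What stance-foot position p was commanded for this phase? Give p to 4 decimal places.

p = 0.0073

ωT = 3.6989·0.497 = 1.838353; cosh(ωT) = 3.222629, sinh(ωT) = 3.063550
x(T) = p + (x₀−p)·cosh(ωT) + (ẋ₀/ω)·sinh(ωT) ⇒ p·(1 − cosh) = x(T) − x₀·cosh − (ẋ₀/ω)·sinh
numerator   = 1.1710 − (0.0671)·3.222629 − (1.1723/3.6989)·3.063550 = -0.016175
denominator = 1 − 3.222629 = -2.222629
p = -0.016175 / -2.222629 = 0.0073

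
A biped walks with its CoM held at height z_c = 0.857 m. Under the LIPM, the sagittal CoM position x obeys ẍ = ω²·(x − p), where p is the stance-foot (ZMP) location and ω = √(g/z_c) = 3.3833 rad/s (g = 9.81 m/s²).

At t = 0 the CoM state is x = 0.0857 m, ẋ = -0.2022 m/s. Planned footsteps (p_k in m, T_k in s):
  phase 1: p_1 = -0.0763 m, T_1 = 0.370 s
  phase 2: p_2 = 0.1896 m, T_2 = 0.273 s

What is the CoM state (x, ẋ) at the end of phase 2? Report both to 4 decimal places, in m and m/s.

x = 0.2647, ẋ = 0.5262

phase 1: p=-0.0763, T=0.370, ωT=1.251821, cosh=1.891344, sinh=1.605361; start (x,ẋ)=(0.085700, -0.202200) → end (x,ẋ)=(0.134155, 0.497460)
phase 2: p=0.1896, T=0.273, ωT=0.923641, cosh=1.457757, sinh=1.060686; start (x,ẋ)=(0.134155, 0.497460) → end (x,ẋ)=(0.264731, 0.526203)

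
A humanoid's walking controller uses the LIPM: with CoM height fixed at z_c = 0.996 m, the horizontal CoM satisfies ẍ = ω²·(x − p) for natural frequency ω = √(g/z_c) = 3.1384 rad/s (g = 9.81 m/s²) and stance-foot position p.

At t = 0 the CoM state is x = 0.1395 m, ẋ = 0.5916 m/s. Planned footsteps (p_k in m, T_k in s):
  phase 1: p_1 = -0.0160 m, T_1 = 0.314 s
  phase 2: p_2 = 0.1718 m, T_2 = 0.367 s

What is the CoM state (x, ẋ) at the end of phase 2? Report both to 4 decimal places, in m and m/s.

phase 1: p=-0.0160, T=0.314, ωT=0.985458, cosh=1.526153, sinh=1.152885; start (x,ẋ)=(0.139500, 0.591600) → end (x,ẋ)=(0.438640, 1.465504)
phase 2: p=0.1718, T=0.367, ωT=1.151793, cosh=1.739965, sinh=1.423895; start (x,ẋ)=(0.438640, 1.465504) → end (x,ẋ)=(1.300993, 3.742367)

x = 1.3010, ẋ = 3.7424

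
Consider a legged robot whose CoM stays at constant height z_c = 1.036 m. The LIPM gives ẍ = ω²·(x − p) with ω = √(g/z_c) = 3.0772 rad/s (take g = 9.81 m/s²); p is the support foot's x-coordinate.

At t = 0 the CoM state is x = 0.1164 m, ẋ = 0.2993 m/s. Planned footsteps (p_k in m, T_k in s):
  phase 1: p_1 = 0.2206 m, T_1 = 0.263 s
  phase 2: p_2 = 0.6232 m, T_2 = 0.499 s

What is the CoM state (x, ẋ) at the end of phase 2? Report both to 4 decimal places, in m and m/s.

phase 1: p=0.2206, T=0.263, ωT=0.809304, cosh=1.345756, sinh=0.900588; start (x,ẋ)=(0.116400, 0.299300) → end (x,ẋ)=(0.167967, 0.114016)
phase 2: p=0.6232, T=0.499, ωT=1.535523, cosh=2.429548, sinh=2.214205; start (x,ẋ)=(0.167967, 0.114016) → end (x,ẋ)=(-0.400770, -2.824746)

x = -0.4008, ẋ = -2.8247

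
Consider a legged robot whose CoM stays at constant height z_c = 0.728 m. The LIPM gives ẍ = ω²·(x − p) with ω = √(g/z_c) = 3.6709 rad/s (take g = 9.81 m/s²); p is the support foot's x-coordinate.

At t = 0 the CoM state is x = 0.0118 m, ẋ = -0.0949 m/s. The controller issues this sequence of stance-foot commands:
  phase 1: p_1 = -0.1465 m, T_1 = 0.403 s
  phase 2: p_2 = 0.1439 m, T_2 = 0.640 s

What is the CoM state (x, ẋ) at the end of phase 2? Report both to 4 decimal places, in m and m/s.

x = 1.6571, ẋ = 5.6419

phase 1: p=-0.1465, T=0.403, ωT=1.479373, cosh=2.308986, sinh=2.081205; start (x,ẋ)=(0.011800, -0.094900) → end (x,ẋ)=(0.165209, 0.990273)
phase 2: p=0.1439, T=0.640, ωT=2.349376, cosh=5.287229, sinh=5.191800; start (x,ẋ)=(0.165209, 0.990273) → end (x,ẋ)=(1.657122, 5.641921)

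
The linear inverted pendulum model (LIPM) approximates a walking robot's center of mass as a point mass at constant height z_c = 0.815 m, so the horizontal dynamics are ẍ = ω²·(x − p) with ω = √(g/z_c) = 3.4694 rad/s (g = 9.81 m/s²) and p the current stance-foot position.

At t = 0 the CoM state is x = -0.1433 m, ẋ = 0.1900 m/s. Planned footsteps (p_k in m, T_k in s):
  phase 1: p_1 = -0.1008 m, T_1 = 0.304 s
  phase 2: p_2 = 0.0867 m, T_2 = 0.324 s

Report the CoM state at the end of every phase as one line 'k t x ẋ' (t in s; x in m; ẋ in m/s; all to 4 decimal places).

1 0.3040 -0.1001 0.1198
2 0.6280 -0.1836 -0.6882

phase 1: p=-0.1008, T=0.304, ωT=1.054698, cosh=1.609702, sinh=1.261405; start (x,ẋ)=(-0.143300, 0.190000) → end (x,ẋ)=(-0.100132, 0.119850)
phase 2: p=0.0867, T=0.324, ωT=1.124086, cosh=1.701176, sinh=1.376226; start (x,ẋ)=(-0.100132, 0.119850) → end (x,ẋ)=(-0.183593, -0.688178)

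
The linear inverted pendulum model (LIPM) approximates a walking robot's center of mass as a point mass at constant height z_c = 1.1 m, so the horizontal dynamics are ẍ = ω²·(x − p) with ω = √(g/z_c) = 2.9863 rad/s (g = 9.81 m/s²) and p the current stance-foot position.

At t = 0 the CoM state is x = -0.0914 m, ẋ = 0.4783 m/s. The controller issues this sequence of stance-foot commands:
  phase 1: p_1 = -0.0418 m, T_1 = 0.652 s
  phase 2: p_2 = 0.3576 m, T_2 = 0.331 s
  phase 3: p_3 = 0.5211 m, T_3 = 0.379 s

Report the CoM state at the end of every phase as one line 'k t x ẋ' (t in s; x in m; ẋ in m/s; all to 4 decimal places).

1 0.6520 0.3307 1.2017
2 0.9830 0.7821 1.7450
3 1.3620 1.7798 4.0703

phase 1: p=-0.0418, T=0.652, ωT=1.947068, cosh=3.575399, sinh=3.432707; start (x,ẋ)=(-0.091400, 0.478300) → end (x,ẋ)=(0.330659, 1.201659)
phase 2: p=0.3576, T=0.331, ωT=0.988465, cosh=1.529627, sinh=1.157480; start (x,ẋ)=(0.330659, 1.201659) → end (x,ẋ)=(0.782149, 1.744967)
phase 3: p=0.5211, T=0.379, ωT=1.131808, cosh=1.711854, sinh=1.389404; start (x,ẋ)=(0.782149, 1.744967) → end (x,ẋ)=(1.779840, 4.070268)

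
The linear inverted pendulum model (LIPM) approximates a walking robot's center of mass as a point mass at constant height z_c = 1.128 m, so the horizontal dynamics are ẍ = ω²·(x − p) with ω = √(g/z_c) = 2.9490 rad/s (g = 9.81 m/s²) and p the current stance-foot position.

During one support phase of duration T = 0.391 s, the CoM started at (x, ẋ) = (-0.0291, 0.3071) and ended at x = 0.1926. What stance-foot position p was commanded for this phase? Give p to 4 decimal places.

p = -0.1278

ωT = 2.9490·0.391 = 1.153059; cosh(ωT) = 1.741769, sinh(ωT) = 1.426099
x(T) = p + (x₀−p)·cosh(ωT) + (ẋ₀/ω)·sinh(ωT) ⇒ p·(1 − cosh) = x(T) − x₀·cosh − (ẋ₀/ω)·sinh
numerator   = 0.1926 − (-0.0291)·1.741769 − (0.3071/2.9490)·1.426099 = 0.094776
denominator = 1 − 1.741769 = -0.741769
p = 0.094776 / -0.741769 = -0.1278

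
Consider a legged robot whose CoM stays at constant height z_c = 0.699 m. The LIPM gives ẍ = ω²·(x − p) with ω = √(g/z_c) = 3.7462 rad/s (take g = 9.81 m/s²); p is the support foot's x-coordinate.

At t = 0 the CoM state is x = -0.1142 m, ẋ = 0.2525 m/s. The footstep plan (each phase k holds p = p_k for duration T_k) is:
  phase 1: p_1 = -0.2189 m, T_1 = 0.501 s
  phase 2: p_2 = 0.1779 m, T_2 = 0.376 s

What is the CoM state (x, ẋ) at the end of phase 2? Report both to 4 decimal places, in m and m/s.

x = 1.6179, ẋ = 5.7527

phase 1: p=-0.2189, T=0.501, ωT=1.876846, cosh=3.342971, sinh=3.189898; start (x,ẋ)=(-0.114200, 0.252500) → end (x,ẋ)=(0.346113, 2.095265)
phase 2: p=0.1779, T=0.376, ωT=1.408571, cosh=2.167300, sinh=1.922807; start (x,ẋ)=(0.346113, 2.095265) → end (x,ẋ)=(1.617903, 5.752745)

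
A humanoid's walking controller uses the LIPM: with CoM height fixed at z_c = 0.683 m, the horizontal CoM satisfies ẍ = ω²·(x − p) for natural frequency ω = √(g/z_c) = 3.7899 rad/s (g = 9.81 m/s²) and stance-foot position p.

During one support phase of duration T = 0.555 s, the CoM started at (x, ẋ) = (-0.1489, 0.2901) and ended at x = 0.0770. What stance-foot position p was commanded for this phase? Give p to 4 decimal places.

p = -0.1226

ωT = 3.7899·0.555 = 2.103395; cosh(ωT) = 4.157989, sinh(ωT) = 4.035948
x(T) = p + (x₀−p)·cosh(ωT) + (ẋ₀/ω)·sinh(ωT) ⇒ p·(1 − cosh) = x(T) − x₀·cosh − (ẋ₀/ω)·sinh
numerator   = 0.0770 − (-0.1489)·4.157989 − (0.2901/3.7899)·4.035948 = 0.387191
denominator = 1 − 4.157989 = -3.157989
p = 0.387191 / -3.157989 = -0.1226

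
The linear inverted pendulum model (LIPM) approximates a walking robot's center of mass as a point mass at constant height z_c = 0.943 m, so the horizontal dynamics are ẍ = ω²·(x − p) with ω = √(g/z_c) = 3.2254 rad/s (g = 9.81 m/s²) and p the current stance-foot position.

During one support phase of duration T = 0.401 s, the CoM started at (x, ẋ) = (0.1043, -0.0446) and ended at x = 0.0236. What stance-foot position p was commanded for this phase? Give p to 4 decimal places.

p = 0.1641

ωT = 3.2254·0.401 = 1.293385; cosh(ωT) = 1.959723, sinh(ωT) = 1.685383
x(T) = p + (x₀−p)·cosh(ωT) + (ẋ₀/ω)·sinh(ωT) ⇒ p·(1 − cosh) = x(T) − x₀·cosh − (ẋ₀/ω)·sinh
numerator   = 0.0236 − (0.1043)·1.959723 − (-0.0446/3.2254)·1.685383 = -0.157494
denominator = 1 − 1.959723 = -0.959723
p = -0.157494 / -0.959723 = 0.1641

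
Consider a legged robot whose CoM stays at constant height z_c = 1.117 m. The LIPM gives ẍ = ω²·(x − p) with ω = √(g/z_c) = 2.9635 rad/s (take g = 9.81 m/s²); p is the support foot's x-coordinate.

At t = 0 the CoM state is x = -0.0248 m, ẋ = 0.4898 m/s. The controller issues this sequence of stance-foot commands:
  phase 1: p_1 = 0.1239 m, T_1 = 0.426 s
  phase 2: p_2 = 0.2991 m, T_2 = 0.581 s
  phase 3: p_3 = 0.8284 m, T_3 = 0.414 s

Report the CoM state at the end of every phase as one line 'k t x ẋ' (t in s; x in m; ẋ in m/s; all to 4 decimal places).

phase 1: p=0.1239, T=0.426, ωT=1.262451, cosh=1.908516, sinh=1.625557; start (x,ẋ)=(-0.024800, 0.489800) → end (x,ẋ)=(0.108772, 0.218453)
phase 2: p=0.2991, T=0.581, ωT=1.721793, cosh=2.886649, sinh=2.707904; start (x,ẋ)=(0.108772, 0.218453) → end (x,ẋ)=(-0.050699, -0.896763)
phase 3: p=0.8284, T=0.414, ωT=1.226889, cosh=1.851903, sinh=1.558700; start (x,ẋ)=(-0.050699, -0.896763) → end (x,ẋ)=(-1.271273, -5.721459)

1 0.4260 0.1088 0.2185
2 1.0070 -0.0507 -0.8968
3 1.4210 -1.2713 -5.7215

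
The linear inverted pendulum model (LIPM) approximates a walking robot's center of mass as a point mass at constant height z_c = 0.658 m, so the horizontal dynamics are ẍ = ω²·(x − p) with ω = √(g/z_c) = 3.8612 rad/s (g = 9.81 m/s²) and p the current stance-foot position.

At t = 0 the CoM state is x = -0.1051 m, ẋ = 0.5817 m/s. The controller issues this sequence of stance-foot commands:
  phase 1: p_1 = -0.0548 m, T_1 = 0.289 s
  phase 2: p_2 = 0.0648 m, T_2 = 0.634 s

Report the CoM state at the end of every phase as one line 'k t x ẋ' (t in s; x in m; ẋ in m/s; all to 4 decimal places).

1 0.2890 0.0654 0.7185
2 0.9230 1.1364 4.1996

phase 1: p=-0.0548, T=0.289, ωT=1.115887, cosh=1.689949, sinh=1.362325; start (x,ẋ)=(-0.105100, 0.581700) → end (x,ẋ)=(0.065433, 0.718455)
phase 2: p=0.0648, T=0.634, ωT=2.448001, cosh=5.825834, sinh=5.739368; start (x,ẋ)=(0.065433, 0.718455) → end (x,ẋ)=(1.136416, 4.199636)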